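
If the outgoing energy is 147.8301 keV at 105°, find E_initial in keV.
232.5000 keV

Convert final energy to wavelength (hc ≈ 1239.842 keV·pm):
λ' = hc/E' = 1239.842 / 147.8301 = 8.3869 pm

Calculate the Compton shift:
Δλ = λ_C(1 - cos(105°))
Δλ = 2.4263 × (1 - cos(105°))
Δλ = 3.0543 pm

Initial wavelength:
λ = λ' - Δλ = 8.3869 - 3.0543 = 5.3327 pm

Initial energy:
E = hc/λ = 1239.842 / 5.3327 = 232.5000 keV

(Intermediate values are shown rounded; full precision is carried through to the final answer.)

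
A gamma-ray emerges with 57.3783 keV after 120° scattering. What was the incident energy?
68.9999 keV

Convert final energy to wavelength (hc ≈ 1239.842 keV·pm):
λ' = hc/E' = 1239.842 / 57.3783 = 21.6082 pm

Calculate the Compton shift:
Δλ = λ_C(1 - cos(120°))
Δλ = 2.4263 × (1 - cos(120°))
Δλ = 3.6395 pm

Initial wavelength:
λ = λ' - Δλ = 21.6082 - 3.6395 = 17.9687 pm

Initial energy:
E = hc/λ = 1239.842 / 17.9687 = 68.9999 keV

(Intermediate values are shown rounded; full precision is carried through to the final answer.)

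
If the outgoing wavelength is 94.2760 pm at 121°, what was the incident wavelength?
90.6000 pm

From λ' = λ + Δλ, we have λ = λ' - Δλ

First calculate the Compton shift:
Δλ = λ_C(1 - cos θ)
Δλ = 2.4263 × (1 - cos(121°))
Δλ = 2.4263 × 1.5150
Δλ = 3.6760 pm

Initial wavelength:
λ = λ' - Δλ
λ = 94.2760 - 3.6760
λ = 90.6000 pm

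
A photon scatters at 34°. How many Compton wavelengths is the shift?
0.1710 λ_C

The Compton shift formula is:
Δλ = λ_C(1 - cos θ)

Dividing both sides by λ_C:
Δλ/λ_C = 1 - cos θ

For θ = 34°:
Δλ/λ_C = 1 - cos(34°)
Δλ/λ_C = 1 - 0.8290
Δλ/λ_C = 0.1710

This means the shift is 0.1710 × λ_C = 0.4148 pm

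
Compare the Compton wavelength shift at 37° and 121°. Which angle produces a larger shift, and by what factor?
121° produces the larger shift by a factor of 7.524

Calculate both shifts using Δλ = λ_C(1 - cos θ):

For θ₁ = 37°:
Δλ₁ = 2.4263 × (1 - cos(37°))
Δλ₁ = 2.4263 × 0.2014
Δλ₁ = 0.4886 pm

For θ₂ = 121°:
Δλ₂ = 2.4263 × (1 - cos(121°))
Δλ₂ = 2.4263 × 1.5150
Δλ₂ = 3.6760 pm

The 121° angle produces the larger shift.
Ratio: 3.6760/0.4886 = 7.524

(Intermediate values are shown rounded; full precision is carried through to the final answer.)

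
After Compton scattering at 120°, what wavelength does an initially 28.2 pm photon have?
31.8395 pm

Using the Compton formula: λ' = λ + λ_C(1 − cos θ)

For θ = 120°, cos θ = -1/2 (exact) = -0.5000, so:
1 − cos 120° = 1 − (-1/2) = 1.5000

Δλ = λ_C × 1.5000 = 2.4263 × 1.5000 = 3.6395 pm

λ' = 28.2 + 3.6395 = 31.8395 pm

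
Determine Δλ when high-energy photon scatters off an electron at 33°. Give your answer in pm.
0.3914 pm

Using the Compton scattering formula:
Δλ = λ_C(1 - cos θ)

where λ_C = h/(m_e·c) ≈ 2.4263 pm is the Compton wavelength of an electron.

For θ = 33°:
cos(33°) = 0.8387
1 - cos(33°) = 0.1613

Δλ = 2.4263 × 0.1613
Δλ = 0.3914 pm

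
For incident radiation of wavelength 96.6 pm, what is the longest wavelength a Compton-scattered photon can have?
101.4526 pm (at θ = 180°)

The Compton shift is Δλ = λ_C(1 − cos θ).

Since cos θ ranges from −1 to 1, the factor (1 − cos θ) ranges from 0 to 2; the maximum shift occurs at θ = 180° (backscattering):
Δλ_max = 2λ_C = 2 × 2.4263 pm = 4.8526 pm

Maximum scattered wavelength:
λ'_max = λ₀ + Δλ_max = 96.6 + 4.8526 = 101.4526 pm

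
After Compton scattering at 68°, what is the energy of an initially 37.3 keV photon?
35.6716 keV

First convert energy to wavelength:
λ = hc/E, with hc ≈ 1239.842 keV·pm (i.e. 1239.842 eV·nm)

For E = 37.3 keV = 37300 eV:
λ = 1239.842 keV·pm / 37.3 keV
λ = 33.2397 pm

Calculate the Compton shift:
Δλ = λ_C(1 - cos(68°)) = 2.4263 × 0.6254
Δλ = 1.5174 pm

Final wavelength:
λ' = 33.2397 + 1.5174 = 34.7571 pm

Final energy:
E' = hc/λ' = 1239.842 / 34.7571 = 35.6716 keV

(Intermediate values are shown rounded; full precision is carried through to the final answer.)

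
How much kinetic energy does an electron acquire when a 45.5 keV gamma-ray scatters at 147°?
6.4012 keV

By energy conservation: K_e = E_initial - E_final

First find the scattered photon energy:
Initial wavelength: λ = hc/E = 27.2493 pm
Compton shift: Δλ = λ_C(1 - cos(147°)) = 4.4612 pm
Final wavelength: λ' = 27.2493 + 4.4612 = 31.7105 pm
Final photon energy: E' = hc/λ' = 39.0988 keV

Electron kinetic energy:
K_e = E - E' = 45.5000 - 39.0988 = 6.4012 keV

(Intermediate values are shown rounded; full precision is carried through to the final answer.)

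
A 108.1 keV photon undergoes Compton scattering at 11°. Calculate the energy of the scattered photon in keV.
107.6815 keV

First convert energy to wavelength:
λ = hc/E, with hc ≈ 1239.842 keV·pm (i.e. 1239.842 eV·nm)

For E = 108.1 keV = 108100 eV:
λ = 1239.842 keV·pm / 108.1 keV
λ = 11.4694 pm

Calculate the Compton shift:
Δλ = λ_C(1 - cos(11°)) = 2.4263 × 0.0184
Δλ = 0.0446 pm

Final wavelength:
λ' = 11.4694 + 0.0446 = 11.5140 pm

Final energy:
E' = hc/λ' = 1239.842 / 11.5140 = 107.6815 keV

(Intermediate values are shown rounded; full precision is carried through to the final answer.)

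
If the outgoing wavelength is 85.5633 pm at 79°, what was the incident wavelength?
83.6000 pm

From λ' = λ + Δλ, we have λ = λ' - Δλ

First calculate the Compton shift:
Δλ = λ_C(1 - cos θ)
Δλ = 2.4263 × (1 - cos(79°))
Δλ = 2.4263 × 0.8092
Δλ = 1.9633 pm

Initial wavelength:
λ = λ' - Δλ
λ = 85.5633 - 1.9633
λ = 83.6000 pm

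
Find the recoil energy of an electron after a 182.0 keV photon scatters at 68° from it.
33.1544 keV

By energy conservation: K_e = E_initial - E_final

First find the scattered photon energy:
Initial wavelength: λ = hc/E = 6.8123 pm
Compton shift: Δλ = λ_C(1 - cos(68°)) = 1.5174 pm
Final wavelength: λ' = 6.8123 + 1.5174 = 8.3297 pm
Final photon energy: E' = hc/λ' = 148.8456 keV

Electron kinetic energy:
K_e = E - E' = 182.0000 - 148.8456 = 33.1544 keV

(Intermediate values are shown rounded; full precision is carried through to the final answer.)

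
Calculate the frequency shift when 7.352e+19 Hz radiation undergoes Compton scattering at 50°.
1.289e+19 Hz (decrease)

Convert frequency to wavelength (c = 299792458 m/s):
λ₀ = c/f₀ = 299792458/7.352e+19 = 4.0776994e-12 m = 4.0777 pm

Calculate Compton shift:
Δλ = λ_C(1 - cos(50°)) = 0.8667 pm

Final wavelength:
λ' = λ₀ + Δλ = 4.0777 + 0.8667 = 4.9444 pm

Final frequency:
f' = c/λ' = 299792458/4.9444075e-12 = 6.0632636e+19 Hz

Frequency shift (decrease):
Δf = f₀ - f' = 7.352e+19 - 6.0632636e+19 = 1.289e+19 Hz

(Intermediate values are shown rounded; full precision is carried through to the final answer.)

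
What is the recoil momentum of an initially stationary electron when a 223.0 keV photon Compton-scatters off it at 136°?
1.7468e-22 kg·m/s

The electron is initially at rest, so by conservation of momentum:
p⃗_e = p⃗₀ − p⃗'  (incident photon momentum minus scattered photon momentum)

Photon momentum magnitudes (p = h/λ = E/c):
λ₀ = hc/E₀ = 5.5598 pm → p₀ = h/λ₀ = 1.1918e-22 kg·m/s
Δλ = λ_C(1 − cos 136°) = 4.1717 pm
λ' = 9.7315 pm → p' = h/λ' = 6.8089e-23 kg·m/s

The scattered photon makes angle θ = 136° with the incident direction, so by the law of cosines:
|p⃗_e|² = p₀² + p'² − 2p₀p'cos θ
|p⃗_e|² = (1.1918e-22)² + (6.8089e-23)² − 2·1.1918e-22·6.8089e-23·cos(136°)
|p⃗_e| = 1.7468e-22 kg·m/s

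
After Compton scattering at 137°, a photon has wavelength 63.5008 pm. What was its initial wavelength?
59.3000 pm

From λ' = λ + Δλ, we have λ = λ' - Δλ

First calculate the Compton shift:
Δλ = λ_C(1 - cos θ)
Δλ = 2.4263 × (1 - cos(137°))
Δλ = 2.4263 × 1.7314
Δλ = 4.2008 pm

Initial wavelength:
λ = λ' - Δλ
λ = 63.5008 - 4.2008
λ = 59.3000 pm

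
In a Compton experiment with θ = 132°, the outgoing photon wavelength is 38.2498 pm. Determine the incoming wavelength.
34.2000 pm

From λ' = λ + Δλ, we have λ = λ' - Δλ

First calculate the Compton shift:
Δλ = λ_C(1 - cos θ)
Δλ = 2.4263 × (1 - cos(132°))
Δλ = 2.4263 × 1.6691
Δλ = 4.0498 pm

Initial wavelength:
λ = λ' - Δλ
λ = 38.2498 - 4.0498
λ = 34.2000 pm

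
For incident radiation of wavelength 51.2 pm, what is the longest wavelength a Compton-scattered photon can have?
56.0526 pm (at θ = 180°)

The Compton shift is Δλ = λ_C(1 − cos θ).

Since cos θ ranges from −1 to 1, the factor (1 − cos θ) ranges from 0 to 2; the maximum shift occurs at θ = 180° (backscattering):
Δλ_max = 2λ_C = 2 × 2.4263 pm = 4.8526 pm

Maximum scattered wavelength:
λ'_max = λ₀ + Δλ_max = 51.2 + 4.8526 = 56.0526 pm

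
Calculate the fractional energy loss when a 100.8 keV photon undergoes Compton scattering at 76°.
0.1301 (or 13.01%)

Calculate initial and final photon energies:

Initial: E₀ = 100.8 keV → λ₀ = 12.3000 pm
Compton shift: Δλ = 1.8393 pm
Final wavelength: λ' = 14.1394 pm
Final energy: E' = 87.6873 keV

Fractional energy loss:
(E₀ - E')/E₀ = (100.8000 - 87.6873)/100.8000
= 13.1127/100.8000
= 0.1301
= 13.01%

(Intermediate values are shown rounded; full precision is carried through to the final answer.)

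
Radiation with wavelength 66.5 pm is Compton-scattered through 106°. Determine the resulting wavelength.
69.5951 pm

Using the Compton scattering formula:
λ' = λ + Δλ = λ + λ_C(1 - cos θ)

Given:
- Initial wavelength λ = 66.5 pm
- Scattering angle θ = 106°
- Compton wavelength λ_C ≈ 2.4263 pm

Calculate the shift:
Δλ = 2.4263 × (1 - cos(106°))
Δλ = 2.4263 × 1.2756
Δλ = 3.0951 pm

Final wavelength:
λ' = 66.5 + 3.0951 = 69.5951 pm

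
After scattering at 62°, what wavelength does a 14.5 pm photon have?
15.7872 pm

Using the Compton scattering formula:
λ' = λ + Δλ = λ + λ_C(1 - cos θ)

Given:
- Initial wavelength λ = 14.5 pm
- Scattering angle θ = 62°
- Compton wavelength λ_C ≈ 2.4263 pm

Calculate the shift:
Δλ = 2.4263 × (1 - cos(62°))
Δλ = 2.4263 × 0.5305
Δλ = 1.2872 pm

Final wavelength:
λ' = 14.5 + 1.2872 = 15.7872 pm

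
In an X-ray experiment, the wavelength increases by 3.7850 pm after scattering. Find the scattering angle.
124.05°

From the Compton formula Δλ = λ_C(1 - cos θ), we can solve for θ:

cos θ = 1 - Δλ/λ_C

Given:
- Δλ = 3.7850 pm
- λ_C = h/(m_e·c) ≈ 2.42631024 pm

cos θ = 1 - 3.7850/2.42631024
cos θ = 1 - 1.559982
cos θ = -0.559982

θ = arccos(-0.559982)
θ = 124.05°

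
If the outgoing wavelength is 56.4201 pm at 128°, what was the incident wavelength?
52.5000 pm

From λ' = λ + Δλ, we have λ = λ' - Δλ

First calculate the Compton shift:
Δλ = λ_C(1 - cos θ)
Δλ = 2.4263 × (1 - cos(128°))
Δλ = 2.4263 × 1.6157
Δλ = 3.9201 pm

Initial wavelength:
λ = λ' - Δλ
λ = 56.4201 - 3.9201
λ = 52.5000 pm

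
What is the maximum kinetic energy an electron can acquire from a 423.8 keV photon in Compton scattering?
264.3995 keV

Maximum energy transfer occurs at θ = 180° (backscattering).

Initial photon: E₀ = 423.8 keV → λ₀ = 2.9255 pm

Maximum Compton shift (at 180°):
Δλ_max = 2λ_C = 2 × 2.4263 = 4.8526 pm

Final wavelength:
λ' = 2.9255 + 4.8526 = 7.7782 pm

Minimum photon energy (maximum energy to electron):
E'_min = hc/λ' = 159.4005 keV

Maximum electron kinetic energy:
K_max = E₀ - E'_min = 423.8000 - 159.4005 = 264.3995 keV

(Intermediate values are shown rounded; full precision is carried through to the final answer.)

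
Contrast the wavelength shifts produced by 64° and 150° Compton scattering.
150° produces the larger shift by a factor of 3.323

Calculate both shifts using Δλ = λ_C(1 - cos θ):

For θ₁ = 64°:
Δλ₁ = 2.4263 × (1 - cos(64°))
Δλ₁ = 2.4263 × 0.5616
Δλ₁ = 1.3627 pm

For θ₂ = 150°:
Δλ₂ = 2.4263 × (1 - cos(150°))
Δλ₂ = 2.4263 × 1.8660
Δλ₂ = 4.5276 pm

The 150° angle produces the larger shift.
Ratio: 4.5276/1.3627 = 3.323

(Intermediate values are shown rounded; full precision is carried through to the final answer.)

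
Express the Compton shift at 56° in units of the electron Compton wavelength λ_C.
0.4408 λ_C

The Compton shift formula is:
Δλ = λ_C(1 - cos θ)

Dividing both sides by λ_C:
Δλ/λ_C = 1 - cos θ

For θ = 56°:
Δλ/λ_C = 1 - cos(56°)
Δλ/λ_C = 1 - 0.5592
Δλ/λ_C = 0.4408

This means the shift is 0.4408 × λ_C = 1.0695 pm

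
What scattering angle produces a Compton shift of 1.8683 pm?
76.70°

From the Compton formula Δλ = λ_C(1 - cos θ), we can solve for θ:

cos θ = 1 - Δλ/λ_C

Given:
- Δλ = 1.8683 pm
- λ_C = h/(m_e·c) ≈ 2.42631024 pm

cos θ = 1 - 1.8683/2.42631024
cos θ = 1 - 0.770017
cos θ = 0.229983

θ = arccos(0.229983)
θ = 76.70°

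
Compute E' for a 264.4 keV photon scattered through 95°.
169.2145 keV

First convert energy to wavelength:
λ = hc/E, with hc ≈ 1239.842 keV·pm (i.e. 1239.842 eV·nm)

For E = 264.4 keV = 264400 eV:
λ = 1239.842 keV·pm / 264.4 keV
λ = 4.6893 pm

Calculate the Compton shift:
Δλ = λ_C(1 - cos(95°)) = 2.4263 × 1.0872
Δλ = 2.6378 pm

Final wavelength:
λ' = 4.6893 + 2.6378 = 7.3270 pm

Final energy:
E' = hc/λ' = 1239.842 / 7.3270 = 169.2145 keV

(Intermediate values are shown rounded; full precision is carried through to the final answer.)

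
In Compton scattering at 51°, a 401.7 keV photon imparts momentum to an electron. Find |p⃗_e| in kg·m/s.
1.6972e-22 kg·m/s

The electron is initially at rest, so by conservation of momentum:
p⃗_e = p⃗₀ − p⃗'  (incident photon momentum minus scattered photon momentum)

Photon momentum magnitudes (p = h/λ = E/c):
λ₀ = hc/E₀ = 3.0865 pm → p₀ = h/λ₀ = 2.1468e-22 kg·m/s
Δλ = λ_C(1 − cos 51°) = 0.8994 pm
λ' = 3.9859 pm → p' = h/λ' = 1.6624e-22 kg·m/s

The scattered photon makes angle θ = 51° with the incident direction, so by the law of cosines:
|p⃗_e|² = p₀² + p'² − 2p₀p'cos θ
|p⃗_e|² = (2.1468e-22)² + (1.6624e-22)² − 2·2.1468e-22·1.6624e-22·cos(51°)
|p⃗_e| = 1.6972e-22 kg·m/s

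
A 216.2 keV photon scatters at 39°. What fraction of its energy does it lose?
0.0862 (or 8.62%)

Calculate initial and final photon energies:

Initial: E₀ = 216.2 keV → λ₀ = 5.7347 pm
Compton shift: Δλ = 0.5407 pm
Final wavelength: λ' = 6.2754 pm
Final energy: E' = 197.5714 keV

Fractional energy loss:
(E₀ - E')/E₀ = (216.2000 - 197.5714)/216.2000
= 18.6286/216.2000
= 0.0862
= 8.62%

(Intermediate values are shown rounded; full precision is carried through to the final answer.)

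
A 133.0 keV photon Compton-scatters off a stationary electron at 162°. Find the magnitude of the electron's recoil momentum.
1.1682e-22 kg·m/s

The electron is initially at rest, so by conservation of momentum:
p⃗_e = p⃗₀ − p⃗'  (incident photon momentum minus scattered photon momentum)

Photon momentum magnitudes (p = h/λ = E/c):
λ₀ = hc/E₀ = 9.3221 pm → p₀ = h/λ₀ = 7.1079e-23 kg·m/s
Δλ = λ_C(1 − cos 162°) = 4.7339 pm
λ' = 14.0560 pm → p' = h/λ' = 4.7141e-23 kg·m/s

The scattered photon makes angle θ = 162° with the incident direction, so by the law of cosines:
|p⃗_e|² = p₀² + p'² − 2p₀p'cos θ
|p⃗_e|² = (7.1079e-23)² + (4.7141e-23)² − 2·7.1079e-23·4.7141e-23·cos(162°)
|p⃗_e| = 1.1682e-22 kg·m/s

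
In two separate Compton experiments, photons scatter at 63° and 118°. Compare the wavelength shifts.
118° produces the larger shift by a factor of 2.691

Calculate both shifts using Δλ = λ_C(1 - cos θ):

For θ₁ = 63°:
Δλ₁ = 2.4263 × (1 - cos(63°))
Δλ₁ = 2.4263 × 0.5460
Δλ₁ = 1.3248 pm

For θ₂ = 118°:
Δλ₂ = 2.4263 × (1 - cos(118°))
Δλ₂ = 2.4263 × 1.4695
Δλ₂ = 3.5654 pm

The 118° angle produces the larger shift.
Ratio: 3.5654/1.3248 = 2.691

(Intermediate values are shown rounded; full precision is carried through to the final answer.)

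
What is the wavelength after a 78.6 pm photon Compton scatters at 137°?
82.8008 pm

Using the Compton scattering formula:
λ' = λ + Δλ = λ + λ_C(1 - cos θ)

Given:
- Initial wavelength λ = 78.6 pm
- Scattering angle θ = 137°
- Compton wavelength λ_C ≈ 2.4263 pm

Calculate the shift:
Δλ = 2.4263 × (1 - cos(137°))
Δλ = 2.4263 × 1.7314
Δλ = 4.2008 pm

Final wavelength:
λ' = 78.6 + 4.2008 = 82.8008 pm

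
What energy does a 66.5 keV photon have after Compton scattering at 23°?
65.8191 keV

First convert energy to wavelength:
λ = hc/E, with hc ≈ 1239.842 keV·pm (i.e. 1239.842 eV·nm)

For E = 66.5 keV = 66500 eV:
λ = 1239.842 keV·pm / 66.5 keV
λ = 18.6442 pm

Calculate the Compton shift:
Δλ = λ_C(1 - cos(23°)) = 2.4263 × 0.0795
Δλ = 0.1929 pm

Final wavelength:
λ' = 18.6442 + 0.1929 = 18.8371 pm

Final energy:
E' = hc/λ' = 1239.842 / 18.8371 = 65.8191 keV

(Intermediate values are shown rounded; full precision is carried through to the final answer.)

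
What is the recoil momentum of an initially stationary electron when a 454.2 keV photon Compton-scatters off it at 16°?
6.6921e-23 kg·m/s

The electron is initially at rest, so by conservation of momentum:
p⃗_e = p⃗₀ − p⃗'  (incident photon momentum minus scattered photon momentum)

Photon momentum magnitudes (p = h/λ = E/c):
λ₀ = hc/E₀ = 2.7297 pm → p₀ = h/λ₀ = 2.4274e-22 kg·m/s
Δλ = λ_C(1 − cos 16°) = 0.0940 pm
λ' = 2.8237 pm → p' = h/λ' = 2.3466e-22 kg·m/s

The scattered photon makes angle θ = 16° with the incident direction, so by the law of cosines:
|p⃗_e|² = p₀² + p'² − 2p₀p'cos θ
|p⃗_e|² = (2.4274e-22)² + (2.3466e-22)² − 2·2.4274e-22·2.3466e-22·cos(16°)
|p⃗_e| = 6.6921e-23 kg·m/s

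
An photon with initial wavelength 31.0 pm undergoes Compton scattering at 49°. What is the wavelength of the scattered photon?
31.8345 pm

Using the Compton scattering formula:
λ' = λ + Δλ = λ + λ_C(1 - cos θ)

Given:
- Initial wavelength λ = 31.0 pm
- Scattering angle θ = 49°
- Compton wavelength λ_C ≈ 2.4263 pm

Calculate the shift:
Δλ = 2.4263 × (1 - cos(49°))
Δλ = 2.4263 × 0.3439
Δλ = 0.8345 pm

Final wavelength:
λ' = 31.0 + 0.8345 = 31.8345 pm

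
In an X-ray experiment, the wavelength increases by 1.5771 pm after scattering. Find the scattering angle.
69.51°

From the Compton formula Δλ = λ_C(1 - cos θ), we can solve for θ:

cos θ = 1 - Δλ/λ_C

Given:
- Δλ = 1.5771 pm
- λ_C = h/(m_e·c) ≈ 2.42631024 pm

cos θ = 1 - 1.5771/2.42631024
cos θ = 1 - 0.649999
cos θ = 0.350001

θ = arccos(0.350001)
θ = 69.51°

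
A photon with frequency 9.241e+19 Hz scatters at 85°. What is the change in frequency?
3.749e+19 Hz (decrease)

Convert frequency to wavelength (c = 299792458 m/s):
λ₀ = c/f₀ = 299792458/9.241e+19 = 3.2441560e-12 m = 3.2442 pm

Calculate Compton shift:
Δλ = λ_C(1 - cos(85°)) = 2.2148 pm

Final wavelength:
λ' = λ₀ + Δλ = 3.2442 + 2.2148 = 5.4590 pm

Final frequency:
f' = c/λ' = 299792458/5.4589994e-12 = 5.4917108e+19 Hz

Frequency shift (decrease):
Δf = f₀ - f' = 9.241e+19 - 5.4917108e+19 = 3.749e+19 Hz

(Intermediate values are shown rounded; full precision is carried through to the final answer.)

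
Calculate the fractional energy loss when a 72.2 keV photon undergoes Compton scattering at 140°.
0.1997 (or 19.97%)

Calculate initial and final photon energies:

Initial: E₀ = 72.2 keV → λ₀ = 17.1723 pm
Compton shift: Δλ = 4.2850 pm
Final wavelength: λ' = 21.4573 pm
Final energy: E' = 57.7818 keV

Fractional energy loss:
(E₀ - E')/E₀ = (72.2000 - 57.7818)/72.2000
= 14.4182/72.2000
= 0.1997
= 19.97%

(Intermediate values are shown rounded; full precision is carried through to the final answer.)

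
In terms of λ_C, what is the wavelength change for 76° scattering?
0.7581 λ_C

The Compton shift formula is:
Δλ = λ_C(1 - cos θ)

Dividing both sides by λ_C:
Δλ/λ_C = 1 - cos θ

For θ = 76°:
Δλ/λ_C = 1 - cos(76°)
Δλ/λ_C = 1 - 0.2419
Δλ/λ_C = 0.7581

This means the shift is 0.7581 × λ_C = 1.8393 pm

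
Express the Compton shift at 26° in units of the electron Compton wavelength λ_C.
0.1012 λ_C

The Compton shift formula is:
Δλ = λ_C(1 - cos θ)

Dividing both sides by λ_C:
Δλ/λ_C = 1 - cos θ

For θ = 26°:
Δλ/λ_C = 1 - cos(26°)
Δλ/λ_C = 1 - 0.8988
Δλ/λ_C = 0.1012

This means the shift is 0.1012 × λ_C = 0.2456 pm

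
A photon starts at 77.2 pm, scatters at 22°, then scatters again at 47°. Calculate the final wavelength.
78.1482 pm

Apply Compton shift twice:

First scattering at θ₁ = 22°:
Δλ₁ = λ_C(1 - cos(22°))
Δλ₁ = 2.4263 × 0.0728
Δλ₁ = 0.1767 pm

After first scattering:
λ₁ = 77.2 + 0.1767 = 77.3767 pm

Second scattering at θ₂ = 47°:
Δλ₂ = λ_C(1 - cos(47°))
Δλ₂ = 2.4263 × 0.3180
Δλ₂ = 0.7716 pm

Final wavelength:
λ₂ = 77.3767 + 0.7716 = 78.1482 pm

Total shift: Δλ_total = 0.1767 + 0.7716 = 0.9482 pm

(Intermediate values are shown rounded; full precision is carried through to the final answer.)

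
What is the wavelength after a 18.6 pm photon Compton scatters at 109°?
21.8162 pm

Using the Compton scattering formula:
λ' = λ + Δλ = λ + λ_C(1 - cos θ)

Given:
- Initial wavelength λ = 18.6 pm
- Scattering angle θ = 109°
- Compton wavelength λ_C ≈ 2.4263 pm

Calculate the shift:
Δλ = 2.4263 × (1 - cos(109°))
Δλ = 2.4263 × 1.3256
Δλ = 3.2162 pm

Final wavelength:
λ' = 18.6 + 3.2162 = 21.8162 pm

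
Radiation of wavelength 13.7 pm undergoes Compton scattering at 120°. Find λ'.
17.3395 pm

Using the Compton formula: λ' = λ + λ_C(1 − cos θ)

For θ = 120°, cos θ = -1/2 (exact) = -0.5000, so:
1 − cos 120° = 1 − (-1/2) = 1.5000

Δλ = λ_C × 1.5000 = 2.4263 × 1.5000 = 3.6395 pm

λ' = 13.7 + 3.6395 = 17.3395 pm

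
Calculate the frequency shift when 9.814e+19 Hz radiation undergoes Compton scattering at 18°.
3.672e+18 Hz (decrease)

Convert frequency to wavelength (c = 299792458 m/s):
λ₀ = c/f₀ = 299792458/9.814e+19 = 3.0547428e-12 m = 3.0547 pm

Calculate Compton shift:
Δλ = λ_C(1 - cos(18°)) = 0.1188 pm

Final wavelength:
λ' = λ₀ + Δλ = 3.0547 + 0.1188 = 3.1735 pm

Final frequency:
f' = c/λ' = 299792458/3.1734949e-12 = 9.4467604e+19 Hz

Frequency shift (decrease):
Δf = f₀ - f' = 9.814e+19 - 9.4467604e+19 = 3.672e+18 Hz

(Intermediate values are shown rounded; full precision is carried through to the final answer.)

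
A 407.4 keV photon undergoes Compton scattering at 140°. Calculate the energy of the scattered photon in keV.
169.1860 keV

First convert energy to wavelength:
λ = hc/E, with hc ≈ 1239.842 keV·pm (i.e. 1239.842 eV·nm)

For E = 407.4 keV = 407400 eV:
λ = 1239.842 keV·pm / 407.4 keV
λ = 3.0433 pm

Calculate the Compton shift:
Δλ = λ_C(1 - cos(140°)) = 2.4263 × 1.7660
Δλ = 4.2850 pm

Final wavelength:
λ' = 3.0433 + 4.2850 = 7.3283 pm

Final energy:
E' = hc/λ' = 1239.842 / 7.3283 = 169.1860 keV

(Intermediate values are shown rounded; full precision is carried through to the final answer.)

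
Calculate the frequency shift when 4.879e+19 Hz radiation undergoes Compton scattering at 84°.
1.275e+19 Hz (decrease)

Convert frequency to wavelength (c = 299792458 m/s):
λ₀ = c/f₀ = 299792458/4.879e+19 = 6.1445472e-12 m = 6.1445 pm

Calculate Compton shift:
Δλ = λ_C(1 - cos(84°)) = 2.1727 pm

Final wavelength:
λ' = λ₀ + Δλ = 6.1445 + 2.1727 = 8.3172 pm

Final frequency:
f' = c/λ' = 299792458/8.3172390e-12 = 3.6044709e+19 Hz

Frequency shift (decrease):
Δf = f₀ - f' = 4.879e+19 - 3.6044709e+19 = 1.275e+19 Hz

(Intermediate values are shown rounded; full precision is carried through to the final answer.)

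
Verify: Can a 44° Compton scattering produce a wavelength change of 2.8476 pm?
No, inconsistent

Calculate the expected shift for θ = 44°:

Δλ_expected = λ_C(1 - cos(44°))
Δλ_expected = 2.4263 × (1 - cos(44°))
Δλ_expected = 2.4263 × 0.2807
Δλ_expected = 0.6810 pm

Given shift: 2.8476 pm
Expected shift: 0.6810 pm
Difference: 2.1667 pm

The values do not match. The given shift corresponds to θ ≈ 100.0°, not 44°.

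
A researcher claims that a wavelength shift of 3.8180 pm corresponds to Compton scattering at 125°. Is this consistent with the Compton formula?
Yes, consistent

Calculate the expected shift for θ = 125°:

Δλ_expected = λ_C(1 - cos(125°))
Δλ_expected = 2.4263 × (1 - cos(125°))
Δλ_expected = 2.4263 × 1.5736
Δλ_expected = 3.8180 pm

Given shift: 3.8180 pm
Expected shift: 3.8180 pm
Difference: 0.0000 pm

The values match. This is consistent with Compton scattering at the stated angle.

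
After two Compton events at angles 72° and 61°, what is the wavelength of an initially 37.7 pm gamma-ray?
40.6266 pm

Apply Compton shift twice:

First scattering at θ₁ = 72°:
Δλ₁ = λ_C(1 - cos(72°))
Δλ₁ = 2.4263 × 0.6910
Δλ₁ = 1.6765 pm

After first scattering:
λ₁ = 37.7 + 1.6765 = 39.3765 pm

Second scattering at θ₂ = 61°:
Δλ₂ = λ_C(1 - cos(61°))
Δλ₂ = 2.4263 × 0.5152
Δλ₂ = 1.2500 pm

Final wavelength:
λ₂ = 39.3765 + 1.2500 = 40.6266 pm

Total shift: Δλ_total = 1.6765 + 1.2500 = 2.9266 pm

(Intermediate values are shown rounded; full precision is carried through to the final answer.)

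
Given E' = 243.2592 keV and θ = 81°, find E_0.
406.5000 keV

Convert final energy to wavelength (hc ≈ 1239.842 keV·pm):
λ' = hc/E' = 1239.842 / 243.2592 = 5.0968 pm

Calculate the Compton shift:
Δλ = λ_C(1 - cos(81°))
Δλ = 2.4263 × (1 - cos(81°))
Δλ = 2.0468 pm

Initial wavelength:
λ = λ' - Δλ = 5.0968 - 2.0468 = 3.0500 pm

Initial energy:
E = hc/λ = 1239.842 / 3.0500 = 406.5000 keV

(Intermediate values are shown rounded; full precision is carried through to the final answer.)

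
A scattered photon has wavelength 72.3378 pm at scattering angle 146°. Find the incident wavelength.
67.9000 pm

From λ' = λ + Δλ, we have λ = λ' - Δλ

First calculate the Compton shift:
Δλ = λ_C(1 - cos θ)
Δλ = 2.4263 × (1 - cos(146°))
Δλ = 2.4263 × 1.8290
Δλ = 4.4378 pm

Initial wavelength:
λ = λ' - Δλ
λ = 72.3378 - 4.4378
λ = 67.9000 pm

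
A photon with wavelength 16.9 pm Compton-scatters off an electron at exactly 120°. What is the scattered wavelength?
20.5395 pm

Using the Compton formula: λ' = λ + λ_C(1 − cos θ)

For θ = 120°, cos θ = -1/2 (exact) = -0.5000, so:
1 − cos 120° = 1 − (-1/2) = 1.5000

Δλ = λ_C × 1.5000 = 2.4263 × 1.5000 = 3.6395 pm

λ' = 16.9 + 3.6395 = 20.5395 pm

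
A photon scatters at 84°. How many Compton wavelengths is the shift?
0.8955 λ_C

The Compton shift formula is:
Δλ = λ_C(1 - cos θ)

Dividing both sides by λ_C:
Δλ/λ_C = 1 - cos θ

For θ = 84°:
Δλ/λ_C = 1 - cos(84°)
Δλ/λ_C = 1 - 0.1045
Δλ/λ_C = 0.8955

This means the shift is 0.8955 × λ_C = 2.1727 pm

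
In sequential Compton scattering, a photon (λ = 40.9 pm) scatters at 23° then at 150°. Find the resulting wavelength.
45.6204 pm

Apply Compton shift twice:

First scattering at θ₁ = 23°:
Δλ₁ = λ_C(1 - cos(23°))
Δλ₁ = 2.4263 × 0.0795
Δλ₁ = 0.1929 pm

After first scattering:
λ₁ = 40.9 + 0.1929 = 41.0929 pm

Second scattering at θ₂ = 150°:
Δλ₂ = λ_C(1 - cos(150°))
Δλ₂ = 2.4263 × 1.8660
Δλ₂ = 4.5276 pm

Final wavelength:
λ₂ = 41.0929 + 4.5276 = 45.6204 pm

Total shift: Δλ_total = 0.1929 + 4.5276 = 4.7204 pm

(Intermediate values are shown rounded; full precision is carried through to the final answer.)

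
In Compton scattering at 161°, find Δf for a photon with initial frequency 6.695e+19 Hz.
3.436e+19 Hz (decrease)

Convert frequency to wavelength (c = 299792458 m/s):
λ₀ = c/f₀ = 299792458/6.695e+19 = 4.4778560e-12 m = 4.4779 pm

Calculate Compton shift:
Δλ = λ_C(1 - cos(161°)) = 4.7204 pm

Final wavelength:
λ' = λ₀ + Δλ = 4.4779 + 4.7204 = 9.1983 pm

Final frequency:
f' = c/λ' = 299792458/9.1982876e-12 = 3.2592203e+19 Hz

Frequency shift (decrease):
Δf = f₀ - f' = 6.695e+19 - 3.2592203e+19 = 3.436e+19 Hz

(Intermediate values are shown rounded; full precision is carried through to the final answer.)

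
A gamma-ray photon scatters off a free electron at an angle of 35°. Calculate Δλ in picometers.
0.4388 pm

Using the Compton scattering formula:
Δλ = λ_C(1 - cos θ)

where λ_C = h/(m_e·c) ≈ 2.4263 pm is the Compton wavelength of an electron.

For θ = 35°:
cos(35°) = 0.8192
1 - cos(35°) = 0.1808

Δλ = 2.4263 × 0.1808
Δλ = 0.4388 pm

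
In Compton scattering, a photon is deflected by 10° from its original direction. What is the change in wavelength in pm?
0.0369 pm

Using the Compton scattering formula:
Δλ = λ_C(1 - cos θ)

where λ_C = h/(m_e·c) ≈ 2.4263 pm is the Compton wavelength of an electron.

For θ = 10°:
cos(10°) = 0.9848
1 - cos(10°) = 0.0152

Δλ = 2.4263 × 0.0152
Δλ = 0.0369 pm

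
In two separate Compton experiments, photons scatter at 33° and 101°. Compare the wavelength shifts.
101° produces the larger shift by a factor of 7.381

Calculate both shifts using Δλ = λ_C(1 - cos θ):

For θ₁ = 33°:
Δλ₁ = 2.4263 × (1 - cos(33°))
Δλ₁ = 2.4263 × 0.1613
Δλ₁ = 0.3914 pm

For θ₂ = 101°:
Δλ₂ = 2.4263 × (1 - cos(101°))
Δλ₂ = 2.4263 × 1.1908
Δλ₂ = 2.8893 pm

The 101° angle produces the larger shift.
Ratio: 2.8893/0.3914 = 7.381

(Intermediate values are shown rounded; full precision is carried through to the final answer.)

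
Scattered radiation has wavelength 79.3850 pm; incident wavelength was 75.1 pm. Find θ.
140.00°

First find the wavelength shift:
Δλ = λ' - λ = 79.3850 - 75.1 = 4.2850 pm

Using Δλ = λ_C(1 - cos θ), with λ_C = h/(m_e·c) ≈ 2.42631024 pm:
cos θ = 1 - Δλ/λ_C
cos θ = 1 - 4.2850/2.42631024
cos θ = -0.766056

θ = arccos(-0.766056)
θ = 140.00°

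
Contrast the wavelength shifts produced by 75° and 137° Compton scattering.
137° produces the larger shift by a factor of 2.336

Calculate both shifts using Δλ = λ_C(1 - cos θ):

For θ₁ = 75°:
Δλ₁ = 2.4263 × (1 - cos(75°))
Δλ₁ = 2.4263 × 0.7412
Δλ₁ = 1.7983 pm

For θ₂ = 137°:
Δλ₂ = 2.4263 × (1 - cos(137°))
Δλ₂ = 2.4263 × 1.7314
Δλ₂ = 4.2008 pm

The 137° angle produces the larger shift.
Ratio: 4.2008/1.7983 = 2.336

(Intermediate values are shown rounded; full precision is carried through to the final answer.)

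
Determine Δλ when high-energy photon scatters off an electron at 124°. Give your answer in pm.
3.7831 pm

Using the Compton scattering formula:
Δλ = λ_C(1 - cos θ)

where λ_C = h/(m_e·c) ≈ 2.4263 pm is the Compton wavelength of an electron.

For θ = 124°:
cos(124°) = -0.5592
1 - cos(124°) = 1.5592

Δλ = 2.4263 × 1.5592
Δλ = 3.7831 pm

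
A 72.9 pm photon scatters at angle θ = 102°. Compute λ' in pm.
75.8308 pm

Using the Compton scattering formula:
λ' = λ + Δλ = λ + λ_C(1 - cos θ)

Given:
- Initial wavelength λ = 72.9 pm
- Scattering angle θ = 102°
- Compton wavelength λ_C ≈ 2.4263 pm

Calculate the shift:
Δλ = 2.4263 × (1 - cos(102°))
Δλ = 2.4263 × 1.2079
Δλ = 2.9308 pm

Final wavelength:
λ' = 72.9 + 2.9308 = 75.8308 pm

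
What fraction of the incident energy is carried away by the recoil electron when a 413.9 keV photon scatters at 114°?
0.5326 (or 53.26%)

Calculate initial and final photon energies:

Initial: E₀ = 413.9 keV → λ₀ = 2.9955 pm
Compton shift: Δλ = 3.4132 pm
Final wavelength: λ' = 6.4087 pm
Final energy: E' = 193.4626 keV

Fractional energy loss:
(E₀ - E')/E₀ = (413.9000 - 193.4626)/413.9000
= 220.4374/413.9000
= 0.5326
= 53.26%

(Intermediate values are shown rounded; full precision is carried through to the final answer.)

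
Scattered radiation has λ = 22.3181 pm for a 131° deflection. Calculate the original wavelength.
18.3000 pm

From λ' = λ + Δλ, we have λ = λ' - Δλ

First calculate the Compton shift:
Δλ = λ_C(1 - cos θ)
Δλ = 2.4263 × (1 - cos(131°))
Δλ = 2.4263 × 1.6561
Δλ = 4.0181 pm

Initial wavelength:
λ = λ' - Δλ
λ = 22.3181 - 4.0181
λ = 18.3000 pm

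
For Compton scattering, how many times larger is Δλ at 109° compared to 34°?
109° produces the larger shift by a factor of 7.754

Calculate both shifts using Δλ = λ_C(1 - cos θ):

For θ₁ = 34°:
Δλ₁ = 2.4263 × (1 - cos(34°))
Δλ₁ = 2.4263 × 0.1710
Δλ₁ = 0.4148 pm

For θ₂ = 109°:
Δλ₂ = 2.4263 × (1 - cos(109°))
Δλ₂ = 2.4263 × 1.3256
Δλ₂ = 3.2162 pm

The 109° angle produces the larger shift.
Ratio: 3.2162/0.4148 = 7.754

(Intermediate values are shown rounded; full precision is carried through to the final answer.)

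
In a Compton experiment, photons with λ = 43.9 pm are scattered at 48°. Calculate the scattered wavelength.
44.7028 pm

Using the Compton scattering formula:
λ' = λ + Δλ = λ + λ_C(1 - cos θ)

Given:
- Initial wavelength λ = 43.9 pm
- Scattering angle θ = 48°
- Compton wavelength λ_C ≈ 2.4263 pm

Calculate the shift:
Δλ = 2.4263 × (1 - cos(48°))
Δλ = 2.4263 × 0.3309
Δλ = 0.8028 pm

Final wavelength:
λ' = 43.9 + 0.8028 = 44.7028 pm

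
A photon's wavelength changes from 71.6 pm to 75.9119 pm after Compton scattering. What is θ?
141.00°

First find the wavelength shift:
Δλ = λ' - λ = 75.9119 - 71.6 = 4.3119 pm

Using Δλ = λ_C(1 - cos θ), with λ_C = h/(m_e·c) ≈ 2.42631024 pm:
cos θ = 1 - Δλ/λ_C
cos θ = 1 - 4.3119/2.42631024
cos θ = -0.777143

θ = arccos(-0.777143)
θ = 141.00°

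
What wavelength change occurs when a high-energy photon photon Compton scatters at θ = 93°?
2.5533 pm

Using the Compton scattering formula:
Δλ = λ_C(1 - cos θ)

where λ_C = h/(m_e·c) ≈ 2.4263 pm is the Compton wavelength of an electron.

For θ = 93°:
cos(93°) = -0.0523
1 - cos(93°) = 1.0523

Δλ = 2.4263 × 1.0523
Δλ = 2.5533 pm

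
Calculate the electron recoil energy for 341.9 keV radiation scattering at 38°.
42.4705 keV

By energy conservation: K_e = E_initial - E_final

First find the scattered photon energy:
Initial wavelength: λ = hc/E = 3.6263 pm
Compton shift: Δλ = λ_C(1 - cos(38°)) = 0.5144 pm
Final wavelength: λ' = 3.6263 + 0.5144 = 4.1407 pm
Final photon energy: E' = hc/λ' = 299.4295 keV

Electron kinetic energy:
K_e = E - E' = 341.9000 - 299.4295 = 42.4705 keV

(Intermediate values are shown rounded; full precision is carried through to the final answer.)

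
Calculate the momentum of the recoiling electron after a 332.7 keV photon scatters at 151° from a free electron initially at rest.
2.5086e-22 kg·m/s

The electron is initially at rest, so by conservation of momentum:
p⃗_e = p⃗₀ − p⃗'  (incident photon momentum minus scattered photon momentum)

Photon momentum magnitudes (p = h/λ = E/c):
λ₀ = hc/E₀ = 3.7266 pm → p₀ = h/λ₀ = 1.7780e-22 kg·m/s
Δλ = λ_C(1 − cos 151°) = 4.5484 pm
λ' = 8.2750 pm → p' = h/λ' = 8.0073e-23 kg·m/s

The scattered photon makes angle θ = 151° with the incident direction, so by the law of cosines:
|p⃗_e|² = p₀² + p'² − 2p₀p'cos θ
|p⃗_e|² = (1.7780e-22)² + (8.0073e-23)² − 2·1.7780e-22·8.0073e-23·cos(151°)
|p⃗_e| = 2.5086e-22 kg·m/s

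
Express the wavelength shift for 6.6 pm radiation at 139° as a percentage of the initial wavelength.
64.5071%

Calculate the Compton shift:
Δλ = λ_C(1 - cos(139°))
Δλ = 2.4263 × (1 - cos(139°))
Δλ = 2.4263 × 1.7547
Δλ = 4.2575 pm

Percentage change:
(Δλ/λ₀) × 100 = (4.2575/6.6) × 100
= 64.5071%

(Intermediate values are shown rounded; full precision is carried through to the final answer.)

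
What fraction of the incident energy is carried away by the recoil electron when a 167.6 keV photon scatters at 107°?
0.2977 (or 29.77%)

Calculate initial and final photon energies:

Initial: E₀ = 167.6 keV → λ₀ = 7.3976 pm
Compton shift: Δλ = 3.1357 pm
Final wavelength: λ' = 10.5333 pm
Final energy: E' = 117.7067 keV

Fractional energy loss:
(E₀ - E')/E₀ = (167.6000 - 117.7067)/167.6000
= 49.8933/167.6000
= 0.2977
= 29.77%

(Intermediate values are shown rounded; full precision is carried through to the final answer.)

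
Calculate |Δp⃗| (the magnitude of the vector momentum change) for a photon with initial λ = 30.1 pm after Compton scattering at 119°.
3.5927e-23 kg·m/s

Photon momentum magnitude is p = h/λ.

Initial momentum:
p₀ = h/λ = 6.6261e-34/3.0100e-11 = 2.2014e-23 kg·m/s

After scattering:
λ' = λ + Δλ = 30.1 + 3.6026 = 33.7026 pm
p' = h/λ' = 6.6261e-34/3.3703e-11 = 1.9660e-23 kg·m/s

Momentum is a vector; the scattered photon's direction makes angle θ = 119° with the incident direction. The magnitude of the vector change Δp⃗ = p⃗₀ − p⃗' is found from the law of cosines:
|Δp⃗|² = p₀² + p'² − 2p₀p'cos θ
|Δp⃗|² = (2.2014e-23)² + (1.9660e-23)² − 2·2.2014e-23·1.9660e-23·cos(119°)
|Δp⃗| = 3.5927e-23 kg·m/s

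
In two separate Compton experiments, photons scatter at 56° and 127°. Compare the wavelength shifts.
127° produces the larger shift by a factor of 3.634

Calculate both shifts using Δλ = λ_C(1 - cos θ):

For θ₁ = 56°:
Δλ₁ = 2.4263 × (1 - cos(56°))
Δλ₁ = 2.4263 × 0.4408
Δλ₁ = 1.0695 pm

For θ₂ = 127°:
Δλ₂ = 2.4263 × (1 - cos(127°))
Δλ₂ = 2.4263 × 1.6018
Δλ₂ = 3.8865 pm

The 127° angle produces the larger shift.
Ratio: 3.8865/1.0695 = 3.634

(Intermediate values are shown rounded; full precision is carried through to the final answer.)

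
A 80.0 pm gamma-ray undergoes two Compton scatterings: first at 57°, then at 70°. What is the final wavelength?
82.7013 pm

Apply Compton shift twice:

First scattering at θ₁ = 57°:
Δλ₁ = λ_C(1 - cos(57°))
Δλ₁ = 2.4263 × 0.4554
Δλ₁ = 1.1048 pm

After first scattering:
λ₁ = 80.0 + 1.1048 = 81.1048 pm

Second scattering at θ₂ = 70°:
Δλ₂ = λ_C(1 - cos(70°))
Δλ₂ = 2.4263 × 0.6580
Δλ₂ = 1.5965 pm

Final wavelength:
λ₂ = 81.1048 + 1.5965 = 82.7013 pm

Total shift: Δλ_total = 1.1048 + 1.5965 = 2.7013 pm

(Intermediate values are shown rounded; full precision is carried through to the final answer.)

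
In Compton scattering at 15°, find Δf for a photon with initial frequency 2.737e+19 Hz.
2.050e+17 Hz (decrease)

Convert frequency to wavelength (c = 299792458 m/s):
λ₀ = c/f₀ = 299792458/2.737e+19 = 1.0953323e-11 m = 10.9533 pm

Calculate Compton shift:
Δλ = λ_C(1 - cos(15°)) = 0.0827 pm

Final wavelength:
λ' = λ₀ + Δλ = 10.9533 + 0.0827 = 11.0360 pm

Final frequency:
f' = c/λ' = 299792458/1.1035998e-11 = 2.7164962e+19 Hz

Frequency shift (decrease):
Δf = f₀ - f' = 2.737e+19 - 2.7164962e+19 = 2.050e+17 Hz

(Intermediate values are shown rounded; full precision is carried through to the final answer.)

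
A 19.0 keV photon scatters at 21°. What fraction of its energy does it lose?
0.0025 (or 0.25%)

Calculate initial and final photon energies:

Initial: E₀ = 19.0 keV → λ₀ = 65.2548 pm
Compton shift: Δλ = 0.1612 pm
Final wavelength: λ' = 65.4160 pm
Final energy: E' = 18.9532 keV

Fractional energy loss:
(E₀ - E')/E₀ = (19.0000 - 18.9532)/19.0000
= 0.0468/19.0000
= 0.0025
= 0.25%

(Intermediate values are shown rounded; full precision is carried through to the final answer.)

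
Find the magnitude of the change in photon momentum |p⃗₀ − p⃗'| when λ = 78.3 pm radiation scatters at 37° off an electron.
5.3539e-24 kg·m/s

Photon momentum magnitude is p = h/λ.

Initial momentum:
p₀ = h/λ = 6.6261e-34/7.8300e-11 = 8.4624e-24 kg·m/s

After scattering:
λ' = λ + Δλ = 78.3 + 0.4886 = 78.7886 pm
p' = h/λ' = 6.6261e-34/7.8789e-11 = 8.4099e-24 kg·m/s

Momentum is a vector; the scattered photon's direction makes angle θ = 37° with the incident direction. The magnitude of the vector change Δp⃗ = p⃗₀ − p⃗' is found from the law of cosines:
|Δp⃗|² = p₀² + p'² − 2p₀p'cos θ
|Δp⃗|² = (8.4624e-24)² + (8.4099e-24)² − 2·8.4624e-24·8.4099e-24·cos(37°)
|Δp⃗| = 5.3539e-24 kg·m/s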